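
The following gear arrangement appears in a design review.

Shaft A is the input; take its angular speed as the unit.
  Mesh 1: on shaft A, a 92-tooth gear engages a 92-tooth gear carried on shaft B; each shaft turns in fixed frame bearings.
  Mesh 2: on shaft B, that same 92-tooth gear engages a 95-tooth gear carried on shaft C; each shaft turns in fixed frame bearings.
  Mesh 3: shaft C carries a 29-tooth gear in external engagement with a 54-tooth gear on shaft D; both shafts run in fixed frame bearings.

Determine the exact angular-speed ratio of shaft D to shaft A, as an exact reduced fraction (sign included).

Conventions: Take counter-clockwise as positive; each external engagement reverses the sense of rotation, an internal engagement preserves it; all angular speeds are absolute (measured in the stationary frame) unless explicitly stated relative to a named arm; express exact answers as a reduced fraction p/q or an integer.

-1334/2565

class = fixed-axis compound train [3 meshes; 3 ratios multiply, 3 sense flips]
mesh 1 [92T→92T]: running ratio 1, sense −
mesh 2 [92T→95T]: running ratio 92/95, sense +
mesh 3 [29T→54T]: running ratio 1334/2565, sense −
ω_out/ω_in = -1334/2565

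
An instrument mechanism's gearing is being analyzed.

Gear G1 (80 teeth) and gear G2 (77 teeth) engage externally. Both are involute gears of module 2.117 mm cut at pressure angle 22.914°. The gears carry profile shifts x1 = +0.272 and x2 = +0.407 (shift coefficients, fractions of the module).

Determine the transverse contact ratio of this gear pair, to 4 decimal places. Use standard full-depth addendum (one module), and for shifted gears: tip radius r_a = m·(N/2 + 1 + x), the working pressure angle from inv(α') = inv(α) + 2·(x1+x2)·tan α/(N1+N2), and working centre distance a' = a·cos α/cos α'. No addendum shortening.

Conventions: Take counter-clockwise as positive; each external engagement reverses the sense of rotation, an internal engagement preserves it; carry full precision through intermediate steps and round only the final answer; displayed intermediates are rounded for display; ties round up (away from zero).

single-mesh involute tooth geometry (80T engaging 77T at module 2.117)
base radii: r_b1 = 77.997926, r_b2 = 75.073004
tip radii: r_a1 = 87.372824, r_a2 = 84.483119
inv(α') = inv(22.914°) + 2·(+0.272+0.407)·tan α/(80+77) = 0.02643603  ⇒  α' = 24.02493°
a' = a·cos α / cos α' = 166.1845·cos 22.914°/cos 24.02493° = 167.589480
action lengths: √(r_a1²−r_b1²) = 39.374279, √(r_a2²−r_b2²) = 38.748438
base pitch p_b = π·m·cos α = 6.125943
CR = (39.374279 + 38.748438 − 167.589480·sin 24.02493°)/6.125943 = 1.614660
contact ratio ≈ 1.6147

1.6147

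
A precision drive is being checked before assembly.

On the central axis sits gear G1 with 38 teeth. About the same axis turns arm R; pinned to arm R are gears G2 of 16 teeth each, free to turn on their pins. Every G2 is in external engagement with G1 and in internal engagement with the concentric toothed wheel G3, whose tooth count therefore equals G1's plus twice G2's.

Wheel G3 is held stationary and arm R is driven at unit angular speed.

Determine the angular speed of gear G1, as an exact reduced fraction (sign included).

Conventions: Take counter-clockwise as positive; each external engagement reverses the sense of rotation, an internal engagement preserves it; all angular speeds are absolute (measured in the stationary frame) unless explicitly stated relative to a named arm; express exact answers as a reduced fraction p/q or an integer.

topology: planetary set — G1 38T / G2 16T / G3 70T, arm = carrier (Willis)
ring teeth: 38 + 2·16 = 70
38(ω_sun−ω_arm) = −70(ω_ring−ω_arm),  ω_ring = 0, ω_arm = 1
ω_sun = 1 − (70/38)(0−1) = 54/19
exact speed ratio = 54/19

54/19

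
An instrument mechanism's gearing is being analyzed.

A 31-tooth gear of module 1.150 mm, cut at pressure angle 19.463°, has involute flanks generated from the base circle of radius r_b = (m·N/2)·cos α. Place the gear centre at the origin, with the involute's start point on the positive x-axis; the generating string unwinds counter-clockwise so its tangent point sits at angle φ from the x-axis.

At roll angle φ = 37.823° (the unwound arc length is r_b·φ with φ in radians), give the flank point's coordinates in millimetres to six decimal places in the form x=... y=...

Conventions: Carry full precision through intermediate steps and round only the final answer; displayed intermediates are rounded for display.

class = single-mesh tooth geometry [base-circle involute, m = 1.150, 31T]
pitch radius r_p = m·N/2 = 1.150·31/2 = 17.825000
base radius r_b = r_p·cos α = 17.825000·cos 19.463° = 16.806423
roll angle φ = 37.823° = 0.66013588 rad
x = r_b·(cos φ + φ·sin φ) = 20.078974
y = r_b·(sin φ − φ·cos φ) = 1.542443

x=20.078974 y=1.542443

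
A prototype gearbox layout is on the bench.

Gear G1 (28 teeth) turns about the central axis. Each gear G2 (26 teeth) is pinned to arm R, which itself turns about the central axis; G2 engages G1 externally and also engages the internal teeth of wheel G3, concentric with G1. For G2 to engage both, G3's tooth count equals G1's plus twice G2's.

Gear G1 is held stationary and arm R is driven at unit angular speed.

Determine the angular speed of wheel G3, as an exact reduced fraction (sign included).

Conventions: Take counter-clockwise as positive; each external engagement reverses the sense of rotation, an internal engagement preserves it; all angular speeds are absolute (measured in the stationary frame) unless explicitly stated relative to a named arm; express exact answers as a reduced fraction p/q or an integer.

27/20

planetary set (28T centre, 26T on arm, 80T internal) — Willis relation
ring teeth: 28 + 2·26 = 80
28(ω_sun−ω_arm) = −80(ω_ring−ω_arm),  ω_sun = 0, ω_arm = 1
ω_ring = 1 − (28/80)(0−1) = 27/20
exact speed ratio = 27/20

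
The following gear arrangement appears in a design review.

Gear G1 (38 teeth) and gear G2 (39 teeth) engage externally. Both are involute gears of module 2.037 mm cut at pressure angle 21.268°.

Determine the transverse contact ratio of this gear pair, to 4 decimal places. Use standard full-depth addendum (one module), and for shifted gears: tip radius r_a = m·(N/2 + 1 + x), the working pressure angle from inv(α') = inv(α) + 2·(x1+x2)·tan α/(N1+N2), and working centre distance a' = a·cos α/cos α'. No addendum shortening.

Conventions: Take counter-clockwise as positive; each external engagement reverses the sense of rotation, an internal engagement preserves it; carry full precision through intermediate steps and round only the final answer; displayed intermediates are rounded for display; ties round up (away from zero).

1.6477

single-mesh involute tooth geometry (38T engaging 39T at module 2.037)
base radii: r_b1 = 36.067092, r_b2 = 37.016226
tip radii: r_a1 = 40.740000, r_a2 = 41.758500
no profile shift: α' = α, a' = a
action lengths: √(r_a1²−r_b1²) = 18.944986, √(r_a2²−r_b2²) = 19.327994
base pitch p_b = π·m·cos α = 5.963585
CR = (18.944986 + 19.327994 − 78.424500·sin 21.26800°)/5.963585 = 1.647666
contact ratio ≈ 1.6477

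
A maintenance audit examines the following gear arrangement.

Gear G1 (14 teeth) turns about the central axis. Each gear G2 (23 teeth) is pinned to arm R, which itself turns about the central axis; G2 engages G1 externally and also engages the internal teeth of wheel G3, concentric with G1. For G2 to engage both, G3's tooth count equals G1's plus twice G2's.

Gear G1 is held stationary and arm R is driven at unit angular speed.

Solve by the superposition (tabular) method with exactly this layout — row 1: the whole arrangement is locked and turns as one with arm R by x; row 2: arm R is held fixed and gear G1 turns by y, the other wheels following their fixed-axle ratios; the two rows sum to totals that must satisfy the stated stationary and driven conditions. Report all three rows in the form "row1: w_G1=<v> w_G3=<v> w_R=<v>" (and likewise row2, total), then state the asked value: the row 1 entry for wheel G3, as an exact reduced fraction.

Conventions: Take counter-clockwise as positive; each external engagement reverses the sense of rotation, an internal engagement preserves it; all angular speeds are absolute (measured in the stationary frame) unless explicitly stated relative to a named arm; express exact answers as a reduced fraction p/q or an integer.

row1: w_G1=1 w_G3=1 w_R=1
row2: w_G1=-1 w_G3=7/30 w_R=0
total: w_G1=0 w_G3=37/30 w_R=1
asked value: 1

recognized (axles ride arm R): planetary set, 14/23/60 teeth
superposition row 1 [locked train]: every member turns x
row 2 — arm fixed, fixed-axis ratios: sun y, ring −(14/60)·y, arm 0
boundary: total ω_sun = x + y = 0 and total ω_arm = x = 1  ⇒  y = -1, x = 1
row 2 ring = −(14/60)·(-1) = 7/30
totals (row 1 + row 2): sun 1 + (-1) = 0, ring 1 + 7/30 = 37/30, arm 1 + 0 = 1
asked cell (row1, ring) = 1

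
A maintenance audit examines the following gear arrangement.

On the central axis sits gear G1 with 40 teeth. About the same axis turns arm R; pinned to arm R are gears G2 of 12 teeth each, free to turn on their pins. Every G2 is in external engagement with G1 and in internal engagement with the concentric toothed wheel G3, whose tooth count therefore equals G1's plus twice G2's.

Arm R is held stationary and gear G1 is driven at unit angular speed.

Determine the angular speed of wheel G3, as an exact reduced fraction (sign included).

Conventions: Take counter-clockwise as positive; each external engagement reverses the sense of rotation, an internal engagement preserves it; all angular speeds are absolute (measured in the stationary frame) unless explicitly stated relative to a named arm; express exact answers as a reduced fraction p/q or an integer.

class = planetary set [G3 = 40+2·12 = 64; Willis about the carrier]
ring teeth: 40 + 2·12 = 64
40(ω_sun−ω_arm) = −64(ω_ring−ω_arm),  ω_arm = 0, ω_sun = 1
ω_ring = 0 − (40/64)(1−0) = -5/8
exact speed ratio = -5/8

-5/8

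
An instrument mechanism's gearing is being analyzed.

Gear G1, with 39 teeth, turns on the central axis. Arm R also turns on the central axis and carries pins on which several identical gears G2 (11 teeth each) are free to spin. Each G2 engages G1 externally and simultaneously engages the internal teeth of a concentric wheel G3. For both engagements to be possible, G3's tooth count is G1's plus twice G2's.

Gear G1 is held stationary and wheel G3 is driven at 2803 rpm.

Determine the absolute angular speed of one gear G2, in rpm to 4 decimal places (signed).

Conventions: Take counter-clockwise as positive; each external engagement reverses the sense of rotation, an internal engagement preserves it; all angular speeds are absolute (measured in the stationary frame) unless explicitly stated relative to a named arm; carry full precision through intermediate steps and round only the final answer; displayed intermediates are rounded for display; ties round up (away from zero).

class = planetary set [G3 = 39+2·11 = 61; Willis about the carrier]
normalise by the input: solve with ω_ring = 1, then scale by 2803 rpm
ring teeth: 39 + 2·11 = 61
39(ω_sun−ω_arm) = −61(ω_ring−ω_arm),  ω_sun = 0, ω_ring = 1
39(0−ω_arm) = −61(1−ω_arm)  ⇒  100·ω_arm = 61  ⇒  ω_arm = 61/100
sun–planet mesh: 39·(0−61/100) = −11·(ω_p−ω_arm)  ⇒  ω_p−ω_arm = 2379/1100
ω_p = 61/100 + 2379/1100 = 61/22
scale: ω_p = 61/22 × 2803 rpm = +7771.9545 rpm

+7771.9545 rpm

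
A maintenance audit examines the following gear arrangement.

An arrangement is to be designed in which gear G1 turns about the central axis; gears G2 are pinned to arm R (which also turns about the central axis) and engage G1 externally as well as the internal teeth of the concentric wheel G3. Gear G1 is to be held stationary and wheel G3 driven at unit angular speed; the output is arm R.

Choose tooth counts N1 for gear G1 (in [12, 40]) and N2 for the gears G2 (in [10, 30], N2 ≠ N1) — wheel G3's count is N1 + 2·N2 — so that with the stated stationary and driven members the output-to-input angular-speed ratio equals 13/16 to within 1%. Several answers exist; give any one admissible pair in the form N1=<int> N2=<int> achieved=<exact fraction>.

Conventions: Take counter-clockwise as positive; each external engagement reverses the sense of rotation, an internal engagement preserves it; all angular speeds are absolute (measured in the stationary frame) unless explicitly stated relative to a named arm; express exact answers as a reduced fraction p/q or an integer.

N1=12 N2=20 achieved=13/16

planetary set to be sized for 13/16 (Willis relation)
Willis with ω_sun = 0: ω_arm/ω_ring = N3/(N1+N3); set equal to 13/16  ⇒  N3/N1 = (13/16)/(1 − 13/16) = 13/3
N3 = N1 + 2·N2  ⇒  N2/N1 = (N3/N1 − 1)/2 = (13/3 − 1)/2 = 5/3
smallest multiple with N1 ≥ 12 and N2 ≥ 10: k = 4  ⇒  N1 = 4·3 = 12, N2 = 4·5 = 20 (N1 ≤ 40, N2 ≤ 30, N2 ≠ N1 ✓), N3 = 12 + 2·20 = 52
check: N3/(N1+N3) with N1 = 12, N3 = 52 gives 13/16; |achieved − target| = 0 ≤ 13/1600 ✓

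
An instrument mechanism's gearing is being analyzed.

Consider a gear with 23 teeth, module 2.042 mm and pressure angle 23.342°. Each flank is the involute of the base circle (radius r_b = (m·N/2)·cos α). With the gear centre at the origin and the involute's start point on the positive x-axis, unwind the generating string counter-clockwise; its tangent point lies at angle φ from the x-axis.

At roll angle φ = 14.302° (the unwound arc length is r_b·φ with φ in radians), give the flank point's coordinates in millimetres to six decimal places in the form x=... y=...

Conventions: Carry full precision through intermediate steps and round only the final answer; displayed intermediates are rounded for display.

x=22.222355 y=0.111087

single-mesh involute tooth geometry (23T wheel at module 2.042)
pitch radius r_p = m·N/2 = 2.042·23/2 = 23.483000
base radius r_b = r_p·cos α = 23.483000·cos 23.342° = 21.561062
roll angle φ = 14.302° = 0.24961699 rad
x = r_b·(cos φ + φ·sin φ) = 22.222355
y = r_b·(sin φ − φ·cos φ) = 0.111087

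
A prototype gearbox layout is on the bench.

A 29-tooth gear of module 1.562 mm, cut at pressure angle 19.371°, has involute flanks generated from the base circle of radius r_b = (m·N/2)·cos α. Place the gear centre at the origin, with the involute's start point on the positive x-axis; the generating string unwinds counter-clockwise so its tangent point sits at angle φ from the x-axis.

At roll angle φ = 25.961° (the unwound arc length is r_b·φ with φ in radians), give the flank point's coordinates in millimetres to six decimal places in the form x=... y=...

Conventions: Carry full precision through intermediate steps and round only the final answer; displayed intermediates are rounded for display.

x=23.448908 y=0.649043

single-mesh involute tooth geometry (29T wheel at module 1.562)
pitch radius r_p = m·N/2 = 1.562·29/2 = 22.649000
base radius r_b = r_p·cos α = 22.649000·cos 19.371° = 21.366855
roll angle φ = 25.961° = 0.45310493 rad
x = r_b·(cos φ + φ·sin φ) = 23.448908
y = r_b·(sin φ − φ·cos φ) = 0.649043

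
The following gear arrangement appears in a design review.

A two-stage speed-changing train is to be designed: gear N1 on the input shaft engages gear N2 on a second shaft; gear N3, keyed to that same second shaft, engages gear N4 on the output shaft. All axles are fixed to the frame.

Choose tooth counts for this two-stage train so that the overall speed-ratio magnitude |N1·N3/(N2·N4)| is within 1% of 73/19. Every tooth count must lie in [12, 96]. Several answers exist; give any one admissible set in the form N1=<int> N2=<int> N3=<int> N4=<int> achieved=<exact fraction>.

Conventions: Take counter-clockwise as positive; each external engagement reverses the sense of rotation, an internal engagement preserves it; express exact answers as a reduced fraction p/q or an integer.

class = fixed-axis compound train [2-stage, 73/19 wanted]
target = 73/19 in lowest terms: an exact hit needs N1·N3 = k·73 and N2·N4 = k·19 for one integer k, every count in [12, 96]; additionally prefer no 1:1 stage (N1 ≠ N2, N3 ≠ N4)
k = 1…11: no 1:1-free in-range split of k·73 and k·19 into factor pairs; take k = 12
k = 12: N1·N3 = 876 = 12·73, N2·N4 = 228 = 19·12
achieved = 12·73/(19·12) = 73/19; |achieved − target| = 0 ≤ 73/1900 ✓

N1=12 N2=19 N3=73 N4=12 achieved=73/19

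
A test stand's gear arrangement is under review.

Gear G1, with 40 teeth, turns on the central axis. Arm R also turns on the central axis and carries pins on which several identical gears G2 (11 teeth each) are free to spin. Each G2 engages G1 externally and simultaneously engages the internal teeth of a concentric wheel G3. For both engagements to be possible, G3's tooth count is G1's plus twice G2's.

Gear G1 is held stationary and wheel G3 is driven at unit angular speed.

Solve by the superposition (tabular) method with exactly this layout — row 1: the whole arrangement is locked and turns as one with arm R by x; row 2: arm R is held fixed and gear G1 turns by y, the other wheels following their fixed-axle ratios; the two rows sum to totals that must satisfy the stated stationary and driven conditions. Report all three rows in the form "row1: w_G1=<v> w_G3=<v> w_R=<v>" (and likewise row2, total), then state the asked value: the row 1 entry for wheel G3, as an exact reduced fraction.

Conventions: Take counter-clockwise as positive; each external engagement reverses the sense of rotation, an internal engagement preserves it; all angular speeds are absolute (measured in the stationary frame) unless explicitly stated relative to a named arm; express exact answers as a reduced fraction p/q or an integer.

planetary set (40T centre, 11T on arm, 62T internal) — Willis relation
row 1: whole set turns with the arm by x
row 2 — arm fixed, fixed-axis ratios: sun y, ring −(40/62)·y, arm 0
boundary: total ω_sun = x + y = 0 and total ω_ring = x − (40/62)·y = 1  ⇒  y = -31/51, x = 31/51
row 2 ring = −(40/62)·(-31/51) = 20/51
totals (row 1 + row 2): sun 31/51 + (-31/51) = 0, ring 31/51 + 20/51 = 1, arm 31/51 + 0 = 31/51
asked cell (row1, ring) = 31/51

row1: w_G1=31/51 w_G3=31/51 w_R=31/51
row2: w_G1=-31/51 w_G3=20/51 w_R=0
total: w_G1=0 w_G3=1 w_R=31/51
asked value: 31/51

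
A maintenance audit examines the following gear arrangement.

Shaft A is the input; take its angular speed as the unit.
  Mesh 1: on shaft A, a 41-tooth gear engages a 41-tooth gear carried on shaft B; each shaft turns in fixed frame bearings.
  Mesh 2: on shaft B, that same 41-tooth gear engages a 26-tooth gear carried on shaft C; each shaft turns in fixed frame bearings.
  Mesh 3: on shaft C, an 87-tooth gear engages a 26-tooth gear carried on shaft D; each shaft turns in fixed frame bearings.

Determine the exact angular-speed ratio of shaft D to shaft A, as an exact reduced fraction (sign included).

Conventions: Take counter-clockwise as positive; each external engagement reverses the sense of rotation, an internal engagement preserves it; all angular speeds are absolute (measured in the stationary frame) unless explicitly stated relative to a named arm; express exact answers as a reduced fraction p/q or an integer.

class = fixed-axis compound train [3 meshes; 3 ratios multiply, 3 sense flips]
mesh 1 [41T→41T]: running ratio 1, sense −
mesh 2 [41T→26T]: running ratio 41/26, sense +
mesh 3 [87T→26T]: running ratio 3567/676, sense −
ω_out/ω_in = -3567/676

-3567/676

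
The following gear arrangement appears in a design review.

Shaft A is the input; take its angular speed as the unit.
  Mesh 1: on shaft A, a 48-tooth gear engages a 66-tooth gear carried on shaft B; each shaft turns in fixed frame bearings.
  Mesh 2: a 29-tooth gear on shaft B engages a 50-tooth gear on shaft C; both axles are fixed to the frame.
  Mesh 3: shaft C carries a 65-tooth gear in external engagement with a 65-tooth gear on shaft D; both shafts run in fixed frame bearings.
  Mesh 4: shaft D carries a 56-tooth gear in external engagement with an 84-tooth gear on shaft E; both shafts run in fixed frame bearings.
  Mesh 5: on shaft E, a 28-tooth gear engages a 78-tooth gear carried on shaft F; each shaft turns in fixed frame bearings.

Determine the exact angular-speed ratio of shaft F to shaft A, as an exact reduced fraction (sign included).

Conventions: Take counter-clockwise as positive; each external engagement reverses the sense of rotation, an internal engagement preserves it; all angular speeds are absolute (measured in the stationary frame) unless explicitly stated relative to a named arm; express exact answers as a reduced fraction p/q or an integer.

class = fixed-axis compound train [5 meshes; 5 ratios multiply, 5 sense flips]
mesh 1 [48T→66T]: running ratio 8/11, sense −
mesh 2 [29T→50T]: running ratio 116/275, sense +
mesh 3 [65T→65T]: running ratio 116/275, sense −
mesh 4 [56T→84T]: running ratio 232/825, sense +
mesh 5 [28T→78T]: running ratio 3248/32175, sense −
ω_out/ω_in = -3248/32175

-3248/32175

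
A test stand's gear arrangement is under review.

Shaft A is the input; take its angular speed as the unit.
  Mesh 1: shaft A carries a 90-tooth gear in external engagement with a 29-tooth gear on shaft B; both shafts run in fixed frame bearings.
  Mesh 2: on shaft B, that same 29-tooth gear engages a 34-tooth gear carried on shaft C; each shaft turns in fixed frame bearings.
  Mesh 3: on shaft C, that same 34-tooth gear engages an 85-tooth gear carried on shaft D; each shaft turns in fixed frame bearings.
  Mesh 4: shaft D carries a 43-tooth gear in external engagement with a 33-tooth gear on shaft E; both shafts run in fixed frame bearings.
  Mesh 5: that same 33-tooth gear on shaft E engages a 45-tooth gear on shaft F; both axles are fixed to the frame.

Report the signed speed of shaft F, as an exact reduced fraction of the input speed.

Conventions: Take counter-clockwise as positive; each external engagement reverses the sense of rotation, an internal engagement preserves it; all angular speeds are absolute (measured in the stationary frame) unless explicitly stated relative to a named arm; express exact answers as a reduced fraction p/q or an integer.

-86/85

5-mesh fixed-axis compound train (all bearings frame-fixed)
mesh 1 [90T→29T]: |ω|/ω_in = 1×90/29 = 90/29, sense flips to −
mesh 2 [29T→34T]: |ω|/ω_in = (90/29)×29/34 = 45/17, sense flips to +
mesh 3 [34T→85T]: |ω|/ω_in = (45/17)×34/85 = 18/17, sense flips to −
mesh 4 [43T→33T]: |ω|/ω_in = (18/17)×43/33 = 258/187, sense flips to +
mesh 5 [33T→45T]: |ω|/ω_in = (258/187)×33/45 = 86/85, sense flips to −
signed output speed (× input speed) = -86/85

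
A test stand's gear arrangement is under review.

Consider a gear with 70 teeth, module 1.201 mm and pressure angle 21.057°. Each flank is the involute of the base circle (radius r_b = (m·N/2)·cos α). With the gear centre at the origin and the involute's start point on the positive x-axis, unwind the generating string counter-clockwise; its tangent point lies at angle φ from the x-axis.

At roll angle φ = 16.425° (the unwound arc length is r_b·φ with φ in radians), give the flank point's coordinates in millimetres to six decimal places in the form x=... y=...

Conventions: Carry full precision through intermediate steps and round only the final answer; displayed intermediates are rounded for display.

x=40.806961 y=0.305528

recognized (one wheel, involute flank): single-mesh tooth geometry, m = 1.201, N = 70
pitch radius r_p = m·N/2 = 1.201·70/2 = 42.035000
base radius r_b = r_p·cos α = 42.035000·cos 21.057° = 39.228048
roll angle φ = 16.425° = 0.28667033 rad
x = r_b·(cos φ + φ·sin φ) = 40.806961
y = r_b·(sin φ − φ·cos φ) = 0.305528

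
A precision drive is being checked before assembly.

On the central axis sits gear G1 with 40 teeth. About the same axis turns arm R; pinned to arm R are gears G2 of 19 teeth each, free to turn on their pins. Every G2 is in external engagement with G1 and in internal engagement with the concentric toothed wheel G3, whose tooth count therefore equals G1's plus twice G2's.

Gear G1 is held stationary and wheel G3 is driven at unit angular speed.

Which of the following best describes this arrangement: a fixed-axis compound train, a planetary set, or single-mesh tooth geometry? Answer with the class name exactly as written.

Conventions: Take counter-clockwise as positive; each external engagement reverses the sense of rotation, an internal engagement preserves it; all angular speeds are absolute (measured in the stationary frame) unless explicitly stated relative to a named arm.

topology: planetary set — G1 40T / G2 19T / G3 78T, arm = carrier (Willis)
classification: planetary set

planetary set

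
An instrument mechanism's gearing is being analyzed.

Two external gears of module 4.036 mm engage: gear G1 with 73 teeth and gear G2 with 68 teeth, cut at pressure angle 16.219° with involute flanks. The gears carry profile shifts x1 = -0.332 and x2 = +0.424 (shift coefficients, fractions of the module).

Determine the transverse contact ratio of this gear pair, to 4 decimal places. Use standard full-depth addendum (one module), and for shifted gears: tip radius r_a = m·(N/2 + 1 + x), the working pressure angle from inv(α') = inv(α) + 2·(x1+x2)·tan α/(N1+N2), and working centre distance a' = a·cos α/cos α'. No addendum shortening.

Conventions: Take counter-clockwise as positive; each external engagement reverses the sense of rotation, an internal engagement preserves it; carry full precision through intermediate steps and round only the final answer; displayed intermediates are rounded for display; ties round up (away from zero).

2.0251

single-mesh involute tooth geometry (73T engaging 68T at module 4.036)
base radii: r_b1 = 141.451067, r_b2 = 131.762638
tip radii: r_a1 = 150.010048, r_a2 = 142.971264
inv(α') = inv(16.219°) + 2·(-0.332+0.424)·tan α/(73+68) = 0.00819114  ⇒  α' = 16.47185°
a' = a·cos α / cos α' = 284.5380·cos 16.219°/cos 16.47185° = 284.906510
action lengths: √(r_a1²−r_b1²) = 49.946072, √(r_a2²−r_b2²) = 55.492248
base pitch p_b = π·m·cos α = 12.174839
CR = (49.946072 + 55.492248 − 284.906510·sin 16.47185°)/12.174839 = 2.025055
contact ratio ≈ 2.0251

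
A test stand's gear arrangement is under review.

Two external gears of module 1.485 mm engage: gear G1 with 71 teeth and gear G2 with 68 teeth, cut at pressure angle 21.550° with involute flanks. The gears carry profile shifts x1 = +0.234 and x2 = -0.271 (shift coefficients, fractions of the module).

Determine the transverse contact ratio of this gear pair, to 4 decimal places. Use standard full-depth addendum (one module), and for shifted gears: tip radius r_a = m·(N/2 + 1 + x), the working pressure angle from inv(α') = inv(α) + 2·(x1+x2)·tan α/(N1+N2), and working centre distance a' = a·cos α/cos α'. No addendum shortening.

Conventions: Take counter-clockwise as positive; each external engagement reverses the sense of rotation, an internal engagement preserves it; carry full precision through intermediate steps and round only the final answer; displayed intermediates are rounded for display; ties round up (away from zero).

1.7203

topology: single-mesh involute geometry — m = 1.485, 71T/68T pair
base radii: r_b1 = 49.032409, r_b2 = 46.960617
tip radii: r_a1 = 54.549990, r_a2 = 51.572565
inv(α') = inv(21.550°) + 2·(+0.234-0.271)·tan α/(71+68) = 0.01859020  ⇒  α' = 21.47246°
a' = a·cos α / cos α' = 103.2075·cos 21.550°/cos 21.47246° = 103.152461
action lengths: √(r_a1²−r_b1²) = 23.906575, √(r_a2²−r_b2²) = 21.317362
base pitch p_b = π·m·cos α = 4.339151
CR = (23.906575 + 21.317362 − 103.152461·sin 21.47246°)/4.339151 = 1.720285
contact ratio ≈ 1.7203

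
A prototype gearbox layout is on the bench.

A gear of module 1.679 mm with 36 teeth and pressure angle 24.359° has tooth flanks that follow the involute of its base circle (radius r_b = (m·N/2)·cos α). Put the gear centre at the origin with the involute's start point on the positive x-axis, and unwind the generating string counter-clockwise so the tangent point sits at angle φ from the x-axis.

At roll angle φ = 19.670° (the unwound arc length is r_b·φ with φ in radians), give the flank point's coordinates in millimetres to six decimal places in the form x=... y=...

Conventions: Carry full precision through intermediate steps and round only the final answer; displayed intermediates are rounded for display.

topology: single-mesh involute geometry — m = 1.679, N = 36
pitch radius r_p = m·N/2 = 1.679·36/2 = 30.222000
base radius r_b = r_p·cos α = 30.222000·cos 24.359° = 27.531609
roll angle φ = 19.670° = 0.34330626 rad
x = r_b·(cos φ + φ·sin φ) = 29.106543
y = r_b·(sin φ − φ·cos φ) = 0.366968

x=29.106543 y=0.366968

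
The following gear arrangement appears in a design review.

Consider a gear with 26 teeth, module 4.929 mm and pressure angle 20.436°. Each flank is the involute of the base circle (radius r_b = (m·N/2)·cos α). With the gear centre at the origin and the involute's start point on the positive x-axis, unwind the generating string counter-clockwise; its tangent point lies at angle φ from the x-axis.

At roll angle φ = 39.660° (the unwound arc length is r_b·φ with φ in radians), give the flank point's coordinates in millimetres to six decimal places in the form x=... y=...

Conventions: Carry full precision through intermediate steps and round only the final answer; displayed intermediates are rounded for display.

x=72.751136 y=6.325381

class = single-mesh tooth geometry [base-circle involute, m = 4.929, 26T]
pitch radius r_p = m·N/2 = 4.929·26/2 = 64.077000
base radius r_b = r_p·cos α = 64.077000·cos 20.436° = 60.044172
roll angle φ = 39.660° = 0.69219758 rad
x = r_b·(cos φ + φ·sin φ) = 72.751136
y = r_b·(sin φ − φ·cos φ) = 6.325381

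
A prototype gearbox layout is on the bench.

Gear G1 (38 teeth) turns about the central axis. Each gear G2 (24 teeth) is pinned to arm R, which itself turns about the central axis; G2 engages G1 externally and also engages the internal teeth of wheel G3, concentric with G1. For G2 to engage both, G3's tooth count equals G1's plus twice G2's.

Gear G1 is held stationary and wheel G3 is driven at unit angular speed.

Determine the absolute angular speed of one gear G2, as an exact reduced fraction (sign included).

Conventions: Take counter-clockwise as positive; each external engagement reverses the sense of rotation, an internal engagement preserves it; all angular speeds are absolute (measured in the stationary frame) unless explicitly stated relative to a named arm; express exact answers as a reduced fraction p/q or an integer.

recognized (axles ride arm R): planetary set, 38/24/86 teeth
ring teeth: 38 + 2·24 = 86
38(ω_sun−ω_arm) = −86(ω_ring−ω_arm),  ω_sun = 0, ω_ring = 1
38(0−ω_arm) = −86(1−ω_arm)  ⇒  124·ω_arm = 86  ⇒  ω_arm = 43/62
sun–planet mesh: 38·(0−43/62) = −24·(ω_p−ω_arm)  ⇒  ω_p−ω_arm = 817/744
ω_p = 43/62 + 817/744 = 43/24
exact speed ratio = 43/24

43/24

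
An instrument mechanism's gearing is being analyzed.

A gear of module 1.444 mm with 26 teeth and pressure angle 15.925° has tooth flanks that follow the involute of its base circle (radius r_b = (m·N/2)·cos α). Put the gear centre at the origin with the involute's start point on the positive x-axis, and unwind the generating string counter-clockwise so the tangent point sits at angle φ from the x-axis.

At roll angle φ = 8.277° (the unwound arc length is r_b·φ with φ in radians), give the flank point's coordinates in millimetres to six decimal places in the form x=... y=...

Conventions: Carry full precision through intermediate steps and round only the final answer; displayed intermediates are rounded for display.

x=18.238939 y=0.018102

recognized (one wheel, involute flank): single-mesh tooth geometry, m = 1.444, N = 26
pitch radius r_p = m·N/2 = 1.444·26/2 = 18.772000
base radius r_b = r_p·cos α = 18.772000·cos 15.925° = 18.051562
roll angle φ = 8.277° = 0.14446090 rad
x = r_b·(cos φ + φ·sin φ) = 18.238939
y = r_b·(sin φ − φ·cos φ) = 0.018102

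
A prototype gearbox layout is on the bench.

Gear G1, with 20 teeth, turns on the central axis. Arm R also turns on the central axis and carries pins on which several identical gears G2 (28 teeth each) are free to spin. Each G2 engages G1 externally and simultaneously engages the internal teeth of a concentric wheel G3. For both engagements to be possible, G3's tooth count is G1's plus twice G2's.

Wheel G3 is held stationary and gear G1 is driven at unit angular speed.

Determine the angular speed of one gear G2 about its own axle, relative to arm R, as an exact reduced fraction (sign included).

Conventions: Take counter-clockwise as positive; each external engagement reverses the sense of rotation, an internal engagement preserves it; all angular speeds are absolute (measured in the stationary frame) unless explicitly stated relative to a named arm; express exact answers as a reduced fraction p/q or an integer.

topology: planetary set — G1 20T / G2 28T / G3 76T, arm = carrier (Willis)
ring teeth: 20 + 2·28 = 76
20(ω_sun−ω_arm) = −76(ω_ring−ω_arm),  ω_ring = 0, ω_sun = 1
20(1−ω_arm) = −76(0−ω_arm)  ⇒  96·ω_arm = 20  ⇒  ω_arm = 5/24
sun–planet mesh: 20·(1−5/24) = −28·(ω_p−ω_arm)  ⇒  ω_p−ω_arm = -95/168
exact speed ratio = -95/168

-95/168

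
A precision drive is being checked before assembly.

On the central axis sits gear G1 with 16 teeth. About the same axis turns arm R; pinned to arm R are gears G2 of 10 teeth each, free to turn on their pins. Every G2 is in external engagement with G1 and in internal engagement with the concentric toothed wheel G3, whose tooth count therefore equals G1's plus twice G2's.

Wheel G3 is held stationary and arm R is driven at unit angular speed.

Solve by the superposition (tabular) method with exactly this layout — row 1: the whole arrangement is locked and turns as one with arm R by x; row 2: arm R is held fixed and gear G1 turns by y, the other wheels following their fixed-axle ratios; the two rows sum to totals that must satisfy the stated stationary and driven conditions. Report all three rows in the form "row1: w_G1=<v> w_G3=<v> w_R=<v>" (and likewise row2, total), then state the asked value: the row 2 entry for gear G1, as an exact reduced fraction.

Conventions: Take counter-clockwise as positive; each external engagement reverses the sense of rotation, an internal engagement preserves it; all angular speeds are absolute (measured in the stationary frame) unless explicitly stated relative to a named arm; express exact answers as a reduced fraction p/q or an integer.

recognized (axles ride arm R): planetary set, 16/10/36 teeth
row 1: whole set turns with the arm by x
superposition row 2 [arm held]: sun y, ring −(16/36)·y, arm 0
boundary: total ω_ring = x − (16/36)·y = 0 and total ω_arm = x = 1  ⇒  y = 9/4, x = 1
row 2 ring = −(16/36)·9/4 = -1
totals (row 1 + row 2): sun 1 + 9/4 = 13/4, ring 1 + (-1) = 0, arm 1 + 0 = 1
asked cell (row2, sun) = 9/4

row1: w_G1=1 w_G3=1 w_R=1
row2: w_G1=9/4 w_G3=-1 w_R=0
total: w_G1=13/4 w_G3=0 w_R=1
asked value: 9/4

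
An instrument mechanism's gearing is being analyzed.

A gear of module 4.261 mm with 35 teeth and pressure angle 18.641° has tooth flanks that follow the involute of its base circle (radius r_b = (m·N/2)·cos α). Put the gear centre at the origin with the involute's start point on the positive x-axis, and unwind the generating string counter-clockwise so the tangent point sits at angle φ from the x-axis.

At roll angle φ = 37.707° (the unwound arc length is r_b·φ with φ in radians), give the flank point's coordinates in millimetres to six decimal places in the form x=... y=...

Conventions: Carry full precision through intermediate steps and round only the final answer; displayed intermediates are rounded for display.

recognized (one wheel, involute flank): single-mesh tooth geometry, m = 4.261, N = 35
pitch radius r_p = m·N/2 = 4.261·35/2 = 74.567500
base radius r_b = r_p·cos α = 74.567500·cos 18.641° = 70.655683
roll angle φ = 37.707° = 0.65811130 rad
x = r_b·(cos φ + φ·sin φ) = 84.339236
y = r_b·(sin φ − φ·cos φ) = 6.426822

x=84.339236 y=6.426822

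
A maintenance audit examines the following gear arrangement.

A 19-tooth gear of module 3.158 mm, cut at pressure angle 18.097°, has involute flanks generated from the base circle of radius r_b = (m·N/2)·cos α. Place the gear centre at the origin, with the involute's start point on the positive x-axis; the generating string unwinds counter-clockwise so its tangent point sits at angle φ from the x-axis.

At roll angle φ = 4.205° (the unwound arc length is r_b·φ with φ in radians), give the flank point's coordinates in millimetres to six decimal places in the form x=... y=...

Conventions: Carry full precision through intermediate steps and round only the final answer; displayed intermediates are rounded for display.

x=28.593607 y=0.003756

single-mesh involute tooth geometry (19T wheel at module 3.158)
pitch radius r_p = m·N/2 = 3.158·19/2 = 30.001000
base radius r_b = r_p·cos α = 30.001000·cos 18.097° = 28.516910
roll angle φ = 4.205° = 0.07339110 rad
x = r_b·(cos φ + φ·sin φ) = 28.593607
y = r_b·(sin φ − φ·cos φ) = 0.003756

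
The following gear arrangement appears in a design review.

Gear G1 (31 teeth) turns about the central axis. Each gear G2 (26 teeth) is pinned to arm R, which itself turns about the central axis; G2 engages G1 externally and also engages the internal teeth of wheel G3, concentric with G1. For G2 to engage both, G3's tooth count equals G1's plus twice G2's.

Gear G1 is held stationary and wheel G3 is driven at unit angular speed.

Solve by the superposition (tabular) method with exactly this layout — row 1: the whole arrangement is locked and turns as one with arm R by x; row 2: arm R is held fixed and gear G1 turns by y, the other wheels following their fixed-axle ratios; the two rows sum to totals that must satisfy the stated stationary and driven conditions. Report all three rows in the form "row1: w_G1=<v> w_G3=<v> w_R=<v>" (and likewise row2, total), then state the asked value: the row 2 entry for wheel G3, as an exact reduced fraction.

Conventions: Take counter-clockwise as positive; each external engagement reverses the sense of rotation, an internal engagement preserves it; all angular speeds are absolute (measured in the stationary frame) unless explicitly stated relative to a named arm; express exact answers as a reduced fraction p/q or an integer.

row1: w_G1=83/114 w_G3=83/114 w_R=83/114
row2: w_G1=-83/114 w_G3=31/114 w_R=0
total: w_G1=0 w_G3=1 w_R=83/114
asked value: 31/114

recognized (axles ride arm R): planetary set, 31/26/83 teeth
superposition row 1 [locked train]: every member turns x
superposition row 2 [arm held]: sun y, ring −(31/83)·y, arm 0
boundary: total ω_sun = x + y = 0 and total ω_ring = x − (31/83)·y = 1  ⇒  y = -83/114, x = 83/114
row 2 ring = −(31/83)·(-83/114) = 31/114
totals (row 1 + row 2): sun 83/114 + (-83/114) = 0, ring 83/114 + 31/114 = 1, arm 83/114 + 0 = 83/114
asked cell (row2, ring) = 31/114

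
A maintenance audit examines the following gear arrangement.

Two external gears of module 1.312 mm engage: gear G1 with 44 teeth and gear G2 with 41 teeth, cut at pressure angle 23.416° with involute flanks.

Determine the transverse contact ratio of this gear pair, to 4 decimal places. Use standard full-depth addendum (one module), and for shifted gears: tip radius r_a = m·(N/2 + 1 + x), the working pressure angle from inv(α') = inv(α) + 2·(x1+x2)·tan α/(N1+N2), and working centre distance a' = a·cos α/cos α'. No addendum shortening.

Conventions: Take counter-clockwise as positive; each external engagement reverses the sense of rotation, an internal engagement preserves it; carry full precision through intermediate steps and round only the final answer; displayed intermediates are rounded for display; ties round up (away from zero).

class = single-mesh tooth geometry [involute pair 44T × 41T, m = 1.312]
base radii: r_b1 = 26.486867, r_b2 = 24.680945
tip radii: r_a1 = 30.176000, r_a2 = 28.208000
no profile shift: α' = α, a' = a
action lengths: √(r_a1²−r_b1²) = 14.458106, √(r_a2²−r_b2²) = 13.658047
base pitch p_b = π·m·cos α = 3.782316
CR = (14.458106 + 13.658047 − 55.760000·sin 23.41600°)/3.782316 = 1.574934
contact ratio ≈ 1.5749

1.5749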